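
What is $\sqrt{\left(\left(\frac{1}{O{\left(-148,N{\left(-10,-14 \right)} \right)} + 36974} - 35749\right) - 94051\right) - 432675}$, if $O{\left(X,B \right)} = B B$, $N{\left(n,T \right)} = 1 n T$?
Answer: $\frac{i \sqrt{200029701639614}}{18858} \approx 749.98 i$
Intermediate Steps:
$N{\left(n,T \right)} = T n$ ($N{\left(n,T \right)} = n T = T n$)
$O{\left(X,B \right)} = B^{2}$
$\sqrt{\left(\left(\frac{1}{O{\left(-148,N{\left(-10,-14 \right)} \right)} + 36974} - 35749\right) - 94051\right) - 432675} = \sqrt{\left(\left(\frac{1}{\left(\left(-14\right) \left(-10\right)\right)^{2} + 36974} - 35749\right) - 94051\right) - 432675} = \sqrt{\left(\left(\frac{1}{140^{2} + 36974} - 35749\right) - 94051\right) - 432675} = \sqrt{\left(\left(\frac{1}{19600 + 36974} - 35749\right) - 94051\right) - 432675} = \sqrt{\left(\left(\frac{1}{56574} - 35749\right) - 94051\right) - 432675} = \sqrt{\left(- \frac{2022463925}{56574} - 94051\right) - 432675} = \sqrt{- \frac{7343305199}{56574} - 432675} = \sqrt{- \frac{31821460649}{56574}} = \frac{i \sqrt{200029701639614}}{18858}$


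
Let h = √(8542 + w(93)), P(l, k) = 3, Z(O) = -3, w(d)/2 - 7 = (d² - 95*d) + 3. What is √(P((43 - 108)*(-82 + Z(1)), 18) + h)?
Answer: √(3 + 3*√910) ≈ 9.6695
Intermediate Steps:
w(d) = 20 - 190*d + 2*d² (w(d) = 14 + 2*((d² - 95*d) + 3) = 14 + 2*(3 + d² - 95*d) = 14 + (6 - 190*d + 2*d²) = 20 - 190*d + 2*d²)
h = 3*√910 (h = √(8542 + (20 - 190*93 + 2*93²)) = √(8542 + (20 - 17670 + 2*8649)) = √(8542 + (20 - 17670 + 17298)) = √(8542 - 352) = √8190 = 3*√910 ≈ 90.499)
√(P((43 - 108)*(-82 + Z(1)), 18) + h) = √(3 + 3*√910)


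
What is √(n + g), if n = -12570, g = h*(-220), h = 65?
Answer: I*√26870 ≈ 163.92*I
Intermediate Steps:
g = -14300 (g = 65*(-220) = -14300)
√(n + g) = √(-12570 - 14300) = √(-26870) = I*√26870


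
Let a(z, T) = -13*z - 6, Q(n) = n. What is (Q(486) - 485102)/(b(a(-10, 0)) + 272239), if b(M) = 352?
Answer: -44056/24781 ≈ -1.7778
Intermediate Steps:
a(z, T) = -6 - 13*z
(Q(486) - 485102)/(b(a(-10, 0)) + 272239) = (486 - 485102)/(352 + 272239) = -484616/272591 = -484616*1/272591 = -44056/24781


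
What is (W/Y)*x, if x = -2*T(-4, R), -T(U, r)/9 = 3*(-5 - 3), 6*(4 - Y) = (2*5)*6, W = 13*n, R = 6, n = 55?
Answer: 51480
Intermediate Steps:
W = 715 (W = 13*55 = 715)
Y = -6 (Y = 4 - 2*5*6/6 = 4 - 5*6/3 = 4 - ⅙*60 = 4 - 10 = -6)
T(U, r) = 216 (T(U, r) = -27*(-5 - 3) = -27*(-8) = -9*(-24) = 216)
x = -432 (x = -2*216 = -432)
(W/Y)*x = (715/(-6))*(-432) = (715*(-⅙))*(-432) = -715/6*(-432) = 51480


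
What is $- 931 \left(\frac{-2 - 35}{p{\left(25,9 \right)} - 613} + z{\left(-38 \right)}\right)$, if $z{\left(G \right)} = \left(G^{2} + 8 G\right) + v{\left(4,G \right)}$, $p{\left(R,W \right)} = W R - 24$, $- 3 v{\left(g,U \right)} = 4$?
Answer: $- \frac{1310385293}{1236} \approx -1.0602 \cdot 10^{6}$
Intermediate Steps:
$v{\left(g,U \right)} = - \frac{4}{3}$ ($v{\left(g,U \right)} = \left(- \frac{1}{3}\right) 4 = - \frac{4}{3}$)
$p{\left(R,W \right)} = -24 + R W$ ($p{\left(R,W \right)} = R W - 24 = -24 + R W$)
$z{\left(G \right)} = - \frac{4}{3} + G^{2} + 8 G$ ($z{\left(G \right)} = \left(G^{2} + 8 G\right) - \frac{4}{3} = - \frac{4}{3} + G^{2} + 8 G$)
$- 931 \left(\frac{-2 - 35}{p{\left(25,9 \right)} - 613} + z{\left(-38 \right)}\right) = - 931 \left(\frac{-2 - 35}{\left(-24 + 25 \cdot 9\right) - 613} + \left(- \frac{4}{3} + \left(-38\right)^{2} + 8 \left(-38\right)\right)\right) = - 931 \left(- \frac{37}{\left(-24 + 225\right) - 613} - - \frac{3416}{3}\right) = - 931 \left(- \frac{37}{201 - 613} + \frac{3416}{3}\right) = - 931 \left(- \frac{37}{-412} + \frac{3416}{3}\right) = - 931 \left(\left(-37\right) \left(- \frac{1}{412}\right) + \frac{3416}{3}\right) = - 931 \left(\frac{37}{412} + \frac{3416}{3}\right) = \left(-931\right) \frac{1407503}{1236} = - \frac{1310385293}{1236}$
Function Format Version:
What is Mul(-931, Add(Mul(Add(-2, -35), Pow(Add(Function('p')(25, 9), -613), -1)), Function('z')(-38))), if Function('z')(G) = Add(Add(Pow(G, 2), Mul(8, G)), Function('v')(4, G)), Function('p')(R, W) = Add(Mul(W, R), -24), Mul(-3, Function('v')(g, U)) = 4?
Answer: Rational(-1310385293, 1236) ≈ -1.0602e+6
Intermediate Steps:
Function('v')(g, U) = Rational(-4, 3) (Function('v')(g, U) = Mul(Rational(-1, 3), 4) = Rational(-4, 3))
Function('p')(R, W) = Add(-24, Mul(R, W)) (Function('p')(R, W) = Add(Mul(R, W), -24) = Add(-24, Mul(R, W)))
Function('z')(G) = Add(Rational(-4, 3), Pow(G, 2), Mul(8, G)) (Function('z')(G) = Add(Add(Pow(G, 2), Mul(8, G)), Rational(-4, 3)) = Add(Rational(-4, 3), Pow(G, 2), Mul(8, G)))
Mul(-931, Add(Mul(Add(-2, -35), Pow(Add(Function('p')(25, 9), -613), -1)), Function('z')(-38))) = Mul(-931, Add(Mul(Add(-2, -35), Pow(Add(Add(-24, Mul(25, 9)), -613), -1)), Add(Rational(-4, 3), Pow(-38, 2), Mul(8, -38)))) = Mul(-931, Add(Mul(-37, Pow(Add(Add(-24, 225), -613), -1)), Add(Rational(-4, 3), 1444, -304))) = Mul(-931, Add(Mul(-37, Pow(Add(201, -613), -1)), Rational(3416, 3))) = Mul(-931, Add(Mul(-37, Pow(-412, -1)), Rational(3416, 3))) = Mul(-931, Add(Mul(-37, Rational(-1, 412)), Rational(3416, 3))) = Mul(-931, Add(Rational(37, 412), Rational(3416, 3))) = Mul(-931, Rational(1407503, 1236)) = Rational(-1310385293, 1236)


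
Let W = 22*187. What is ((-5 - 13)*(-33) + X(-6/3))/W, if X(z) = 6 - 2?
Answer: 299/2057 ≈ 0.14536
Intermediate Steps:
X(z) = 4
W = 4114
((-5 - 13)*(-33) + X(-6/3))/W = ((-5 - 13)*(-33) + 4)/4114 = (-18*(-33) + 4)*(1/4114) = (594 + 4)*(1/4114) = 598*(1/4114) = 299/2057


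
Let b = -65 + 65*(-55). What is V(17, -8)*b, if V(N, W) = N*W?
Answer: 495040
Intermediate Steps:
b = -3640 (b = -65 - 3575 = -3640)
V(17, -8)*b = (17*(-8))*(-3640) = -136*(-3640) = 495040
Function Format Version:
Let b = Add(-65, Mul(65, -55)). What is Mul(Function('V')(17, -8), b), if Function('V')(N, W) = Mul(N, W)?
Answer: 495040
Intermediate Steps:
b = -3640 (b = Add(-65, -3575) = -3640)
Mul(Function('V')(17, -8), b) = Mul(Mul(17, -8), -3640) = Mul(-136, -3640) = 495040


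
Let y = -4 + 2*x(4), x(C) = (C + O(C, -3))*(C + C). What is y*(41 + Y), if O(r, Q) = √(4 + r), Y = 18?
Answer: 3540 + 1888*√2 ≈ 6210.0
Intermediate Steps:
x(C) = 2*C*(C + √(4 + C)) (x(C) = (C + √(4 + C))*(C + C) = (C + √(4 + C))*(2*C) = 2*C*(C + √(4 + C)))
y = 60 + 32*√2 (y = -4 + 2*(2*4*(4 + √(4 + 4))) = -4 + 2*(2*4*(4 + √8)) = -4 + 2*(2*4*(4 + 2*√2)) = -4 + 2*(32 + 16*√2) = -4 + (64 + 32*√2) = 60 + 32*√2 ≈ 105.25)
y*(41 + Y) = (60 + 32*√2)*(41 + 18) = (60 + 32*√2)*59 = 3540 + 1888*√2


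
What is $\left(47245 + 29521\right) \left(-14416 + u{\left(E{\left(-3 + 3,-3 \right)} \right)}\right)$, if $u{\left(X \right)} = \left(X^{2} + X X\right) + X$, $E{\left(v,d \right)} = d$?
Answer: $-1105507166$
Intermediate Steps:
$u{\left(X \right)} = X + 2 X^{2}$ ($u{\left(X \right)} = \left(X^{2} + X^{2}\right) + X = 2 X^{2} + X = X + 2 X^{2}$)
$\left(47245 + 29521\right) \left(-14416 + u{\left(E{\left(-3 + 3,-3 \right)} \right)}\right) = \left(47245 + 29521\right) \left(-14416 - 3 \left(1 + 2 \left(-3\right)\right)\right) = 76766 \left(-14416 - 3 \left(1 - 6\right)\right) = 76766 \left(-14416 - -15\right) = 76766 \left(-14416 + 15\right) = 76766 \left(-14401\right) = -1105507166$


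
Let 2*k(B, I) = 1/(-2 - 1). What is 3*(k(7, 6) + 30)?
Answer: 179/2 ≈ 89.500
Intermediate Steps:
k(B, I) = -1/6 (k(B, I) = 1/(2*(-2 - 1)) = (1/2)/(-3) = (1/2)*(-1/3) = -1/6)
3*(k(7, 6) + 30) = 3*(-1/6 + 30) = 3*(179/6) = 179/2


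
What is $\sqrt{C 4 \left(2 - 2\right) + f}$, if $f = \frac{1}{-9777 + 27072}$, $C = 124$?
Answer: $\frac{\sqrt{17295}}{17295} \approx 0.007604$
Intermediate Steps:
$f = \frac{1}{17295} \approx 5.782 \cdot 10^{-5}$
$\sqrt{C 4 \left(2 - 2\right) + f} = \sqrt{124 \cdot 4 \left(2 - 2\right) + \frac{1}{17295}} = \sqrt{124 \cdot 4 \cdot 0 + \frac{1}{17295}} = \sqrt{124 \cdot 0 + \frac{1}{17295}} = \sqrt{0 + \frac{1}{17295}} = \sqrt{\frac{1}{17295}} = \frac{\sqrt{17295}}{17295}$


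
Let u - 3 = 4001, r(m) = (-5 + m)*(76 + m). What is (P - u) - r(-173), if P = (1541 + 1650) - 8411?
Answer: -26490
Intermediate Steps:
u = 4004 (u = 3 + 4001 = 4004)
P = -5220 (P = 3191 - 8411 = -5220)
(P - u) - r(-173) = (-5220 - 1*4004) - (-380 + (-173)**2 + 71*(-173)) = (-5220 - 4004) - (-380 + 29929 - 12283) = -9224 - 1*17266 = -9224 - 17266 = -26490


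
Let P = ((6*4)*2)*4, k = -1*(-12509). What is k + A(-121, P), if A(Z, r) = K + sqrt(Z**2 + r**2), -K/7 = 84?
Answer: 11921 + sqrt(51505) ≈ 12148.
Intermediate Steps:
K = -588 (K = -7*84 = -588)
k = 12509
P = 192 (P = (24*2)*4 = 48*4 = 192)
A(Z, r) = -588 + sqrt(Z**2 + r**2)
k + A(-121, P) = 12509 + (-588 + sqrt((-121)**2 + 192**2)) = 12509 + (-588 + sqrt(14641 + 36864)) = 12509 + (-588 + sqrt(51505)) = 11921 + sqrt(51505)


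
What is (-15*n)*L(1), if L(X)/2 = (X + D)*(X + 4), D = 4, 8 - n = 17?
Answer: 6750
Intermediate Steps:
n = -9 (n = 8 - 1*17 = 8 - 17 = -9)
L(X) = 2*(4 + X)² (L(X) = 2*((X + 4)*(X + 4)) = 2*((4 + X)*(4 + X)) = 2*(4 + X)²)
(-15*n)*L(1) = (-15*(-9))*(32 + 2*1² + 16*1) = 135*(32 + 2*1 + 16) = 135*(32 + 2 + 16) = 135*50 = 6750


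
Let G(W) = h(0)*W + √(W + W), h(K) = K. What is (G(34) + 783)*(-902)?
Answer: -706266 - 1804*√17 ≈ -7.1370e+5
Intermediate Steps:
G(W) = √2*√W (G(W) = 0*W + √(W + W) = 0 + √(2*W) = 0 + √2*√W = √2*√W)
(G(34) + 783)*(-902) = (√2*√34 + 783)*(-902) = (2*√17 + 783)*(-902) = (783 + 2*√17)*(-902) = -706266 - 1804*√17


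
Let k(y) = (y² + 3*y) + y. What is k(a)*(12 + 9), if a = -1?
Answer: -63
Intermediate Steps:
k(y) = y² + 4*y
k(a)*(12 + 9) = (-(4 - 1))*(12 + 9) = -1*3*21 = -3*21 = -63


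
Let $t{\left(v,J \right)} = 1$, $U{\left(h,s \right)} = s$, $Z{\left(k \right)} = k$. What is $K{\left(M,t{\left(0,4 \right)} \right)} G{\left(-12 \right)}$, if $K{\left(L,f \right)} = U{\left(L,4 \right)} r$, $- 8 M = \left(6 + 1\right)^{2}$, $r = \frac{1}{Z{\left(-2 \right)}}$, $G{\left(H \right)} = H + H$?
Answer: $48$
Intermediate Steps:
$G{\left(H \right)} = 2 H$
$r = - \frac{1}{2}$ ($r = \frac{1}{-2} = - \frac{1}{2} \approx -0.5$)
$M = - \frac{49}{8}$ ($M = - \frac{\left(6 + 1\right)^{2}}{8} = - \frac{7^{2}}{8} = \left(- \frac{1}{8}\right) 49 = - \frac{49}{8} \approx -6.125$)
$K{\left(L,f \right)} = -2$ ($K{\left(L,f \right)} = 4 \left(- \frac{1}{2}\right) = -2$)
$K{\left(M,t{\left(0,4 \right)} \right)} G{\left(-12 \right)} = - 2 \cdot 2 \left(-12\right) = \left(-2\right) \left(-24\right) = 48$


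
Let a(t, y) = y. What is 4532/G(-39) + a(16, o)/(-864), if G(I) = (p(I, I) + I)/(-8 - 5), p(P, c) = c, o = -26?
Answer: 326317/432 ≈ 755.36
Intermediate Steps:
G(I) = -2*I/13 (G(I) = (I + I)/(-8 - 5) = (2*I)/(-13) = (2*I)*(-1/13) = -2*I/13)
4532/G(-39) + a(16, o)/(-864) = 4532/((-2/13*(-39))) - 26/(-864) = 4532/6 - 26*(-1/864) = 4532*(⅙) + 13/432 = 2266/3 + 13/432 = 326317/432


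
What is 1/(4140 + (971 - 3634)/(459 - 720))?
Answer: 261/1083203 ≈ 0.00024095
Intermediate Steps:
1/(4140 + (971 - 3634)/(459 - 720)) = 1/(4140 - 2663/(-261)) = 1/(4140 - 2663*(-1/261)) = 1/(4140 + 2663/261) = 1/(1083203/261) = 261/1083203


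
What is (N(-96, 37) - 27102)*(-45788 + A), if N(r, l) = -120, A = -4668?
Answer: 1373513232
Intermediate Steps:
(N(-96, 37) - 27102)*(-45788 + A) = (-120 - 27102)*(-45788 - 4668) = -27222*(-50456) = 1373513232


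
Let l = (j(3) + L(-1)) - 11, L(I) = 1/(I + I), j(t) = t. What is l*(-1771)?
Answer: 30107/2 ≈ 15054.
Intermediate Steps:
L(I) = 1/(2*I)
l = -17/2 (l = (3 + (½)/(-1)) - 11 = (3 + (½)*(-1)) - 11 = (3 - ½) - 11 = 5/2 - 11 = -17/2 ≈ -8.5000)
l*(-1771) = -17/2*(-1771) = 30107/2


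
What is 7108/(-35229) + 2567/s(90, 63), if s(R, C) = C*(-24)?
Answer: -33726713/17755416 ≈ -1.8995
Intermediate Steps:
s(R, C) = -24*C
7108/(-35229) + 2567/s(90, 63) = 7108/(-35229) + 2567/((-24*63)) = 7108*(-1/35229) + 2567/(-1512) = -7108/35229 + 2567*(-1/1512) = -7108/35229 - 2567/1512 = -33726713/17755416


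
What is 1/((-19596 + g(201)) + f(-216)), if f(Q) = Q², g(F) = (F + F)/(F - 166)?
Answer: 35/947502 ≈ 3.6939e-5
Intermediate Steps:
g(F) = 2*F/(-166 + F) (g(F) = (2*F)/(-166 + F) = 2*F/(-166 + F))
1/((-19596 + g(201)) + f(-216)) = 1/((-19596 + 2*201/(-166 + 201)) + (-216)²) = 1/((-19596 + 2*201/35) + 46656) = 1/((-19596 + 2*201*(1/35)) + 46656) = 1/((-19596 + 402/35) + 46656) = 1/(-685458/35 + 46656) = 1/(947502/35) = 35/947502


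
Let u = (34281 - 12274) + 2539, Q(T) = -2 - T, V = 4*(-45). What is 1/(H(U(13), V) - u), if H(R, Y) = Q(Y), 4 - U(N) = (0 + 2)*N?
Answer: -1/24368 ≈ -4.1037e-5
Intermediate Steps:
V = -180
U(N) = 4 - 2*N (U(N) = 4 - (0 + 2)*N = 4 - 2*N)
H(R, Y) = -2 - Y
u = 24546 (u = 22007 + 2539 = 24546)
1/(H(U(13), V) - u) = 1/((-2 - 1*(-180)) - 1*24546) = 1/((-2 + 180) - 24546) = 1/(178 - 24546) = 1/(-24368) = -1/24368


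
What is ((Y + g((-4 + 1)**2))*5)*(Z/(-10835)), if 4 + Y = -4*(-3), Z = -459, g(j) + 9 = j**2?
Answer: 36720/2167 ≈ 16.945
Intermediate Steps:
g(j) = -9 + j**2
Y = 8 (Y = -4 - 4*(-3) = -4 + 12 = 8)
((Y + g((-4 + 1)**2))*5)*(Z/(-10835)) = ((8 + (-9 + ((-4 + 1)**2)**2))*5)*(-459/(-10835)) = ((8 + (-9 + ((-3)**2)**2))*5)*(-459*(-1/10835)) = ((8 + (-9 + 9**2))*5)*(459/10835) = ((8 + (-9 + 81))*5)*(459/10835) = ((8 + 72)*5)*(459/10835) = (80*5)*(459/10835) = 400*(459/10835) = 36720/2167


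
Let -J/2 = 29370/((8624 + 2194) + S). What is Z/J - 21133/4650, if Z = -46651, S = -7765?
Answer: 2003143141/827700 ≈ 2420.1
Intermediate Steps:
J = -58740/3053 (J = -58740/((8624 + 2194) - 7765) = -58740/(10818 - 7765) = -58740/3053 ≈ -19.240)
Z/J - 21133/4650 = -46651/(-58740/3053) - 21133/4650 = -46651*(-3053/58740) - 21133*1/4650 = 12947773/5340 - 21133/4650 = 2003143141/827700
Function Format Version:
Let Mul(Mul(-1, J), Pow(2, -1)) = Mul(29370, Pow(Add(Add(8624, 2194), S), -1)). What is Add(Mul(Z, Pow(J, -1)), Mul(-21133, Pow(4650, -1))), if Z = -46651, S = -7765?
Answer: Rational(2003143141, 827700) ≈ 2420.1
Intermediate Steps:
J = Rational(-58740, 3053) (J = Mul(-2, Mul(29370, Pow(Add(Add(8624, 2194), -7765), -1))) = Mul(-2, Mul(29370, Pow(Add(10818, -7765), -1))) = Mul(-2, Mul(29370, Pow(3053, -1))) = Mul(-2, Mul(29370, Rational(1, 3053))) = Mul(-2, Rational(29370, 3053)) = Rational(-58740, 3053) ≈ -19.240)
Add(Mul(Z, Pow(J, -1)), Mul(-21133, Pow(4650, -1))) = Add(Mul(-46651, Pow(Rational(-58740, 3053), -1)), Mul(-21133, Pow(4650, -1))) = Add(Mul(-46651, Rational(-3053, 58740)), Mul(-21133, Rational(1, 4650))) = Add(Rational(12947773, 5340), Rational(-21133, 4650)) = Rational(2003143141, 827700)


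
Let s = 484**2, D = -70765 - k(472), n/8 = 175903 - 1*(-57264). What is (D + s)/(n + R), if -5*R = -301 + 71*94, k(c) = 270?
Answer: 272035/3106769 ≈ 0.087562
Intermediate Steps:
R = -6373/5 (R = -(-301 + 71*94)/5 = -(-301 + 6674)/5 = -1/5*6373 = -6373/5 ≈ -1274.6)
n = 1865336 (n = 8*(175903 - 1*(-57264)) = 8*(175903 + 57264) = 8*233167 = 1865336)
D = -71035 (D = -70765 - 1*270 = -70765 - 270 = -71035)
s = 234256
(D + s)/(n + R) = (-71035 + 234256)/(1865336 - 6373/5) = 163221/(9320307/5) = 163221*(5/9320307) = 272035/3106769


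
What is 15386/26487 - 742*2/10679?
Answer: 125000386/282854673 ≈ 0.44192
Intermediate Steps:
15386/26487 - 742*2/10679 = 15386*(1/26487) - 1484*1/10679 = 15386/26487 - 1484/10679 = 125000386/282854673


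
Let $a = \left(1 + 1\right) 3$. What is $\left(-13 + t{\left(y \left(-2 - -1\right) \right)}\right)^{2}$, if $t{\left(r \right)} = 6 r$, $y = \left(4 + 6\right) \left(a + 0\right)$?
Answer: $139129$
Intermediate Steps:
$a = 6$ ($a = 2 \cdot 3 = 6$)
$y = 60$ ($y = \left(4 + 6\right) \left(6 + 0\right) = 10 \cdot 6 = 60$)
$\left(-13 + t{\left(y \left(-2 - -1\right) \right)}\right)^{2} = \left(-13 + 6 \cdot 60 \left(-2 - -1\right)\right)^{2} = \left(-13 + 6 \cdot 60 \left(-2 + 1\right)\right)^{2} = \left(-13 + 6 \cdot 60 \left(-1\right)\right)^{2} = \left(-13 + 6 \left(-60\right)\right)^{2} = \left(-13 - 360\right)^{2} = \left(-373\right)^{2} = 139129$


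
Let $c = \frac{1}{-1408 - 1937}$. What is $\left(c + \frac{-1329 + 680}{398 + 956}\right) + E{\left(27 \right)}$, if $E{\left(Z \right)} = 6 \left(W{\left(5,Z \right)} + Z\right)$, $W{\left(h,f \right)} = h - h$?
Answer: $\frac{731546801}{4529130} \approx 161.52$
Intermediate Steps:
$W{\left(h,f \right)} = 0$
$E{\left(Z \right)} = 6 Z$ ($E{\left(Z \right)} = 6 \left(0 + Z\right) = 6 Z$)
$c = - \frac{1}{3345}$ ($c = \frac{1}{-3345} = - \frac{1}{3345} \approx -0.00029895$)
$\left(c + \frac{-1329 + 680}{398 + 956}\right) + E{\left(27 \right)} = \left(- \frac{1}{3345} + \frac{-1329 + 680}{398 + 956}\right) + 6 \cdot 27 = \left(- \frac{1}{3345} - \frac{649}{1354}\right) + 162 = - \frac{2172259}{4529130} + 162 = \frac{731546801}{4529130}$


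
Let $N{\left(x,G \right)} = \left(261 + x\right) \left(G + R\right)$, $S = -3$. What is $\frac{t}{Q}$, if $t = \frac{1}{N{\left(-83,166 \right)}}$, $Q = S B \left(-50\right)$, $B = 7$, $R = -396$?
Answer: $- \frac{1}{42987000} \approx -2.3263 \cdot 10^{-8}$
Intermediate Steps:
$N{\left(x,G \right)} = \left(-396 + G\right) \left(261 + x\right)$ ($N{\left(x,G \right)} = \left(261 + x\right) \left(G - 396\right) = \left(261 + x\right) \left(-396 + G\right) = \left(-396 + G\right) \left(261 + x\right)$)
$Q = 1050$ ($Q = \left(-3\right) 7 \left(-50\right) = \left(-21\right) \left(-50\right) = 1050$)
$t = - \frac{1}{40940}$ ($t = \frac{1}{-103356 - -32868 + 261 \cdot 166 + 166 \left(-83\right)} = \frac{1}{-103356 + 32868 + 43326 - 13778} = \frac{1}{-40940} = - \frac{1}{40940} \approx -2.4426 \cdot 10^{-5}$)
$\frac{t}{Q} = - \frac{1}{40940 \cdot 1050} = \left(- \frac{1}{40940}\right) \frac{1}{1050} = - \frac{1}{42987000}$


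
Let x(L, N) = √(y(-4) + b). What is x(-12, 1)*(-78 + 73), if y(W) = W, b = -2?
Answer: -5*I*√6 ≈ -12.247*I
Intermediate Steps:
x(L, N) = I*√6 (x(L, N) = √(-4 - 2) = √(-6) = I*√6)
x(-12, 1)*(-78 + 73) = (I*√6)*(-78 + 73) = (I*√6)*(-5) = -5*I*√6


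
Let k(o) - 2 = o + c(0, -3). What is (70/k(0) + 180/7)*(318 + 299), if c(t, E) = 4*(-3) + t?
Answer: 80827/7 ≈ 11547.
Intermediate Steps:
c(t, E) = -12 + t
k(o) = -10 + o (k(o) = 2 + (o + (-12 + 0)) = 2 + (o - 12) = 2 + (-12 + o) = -10 + o)
(70/k(0) + 180/7)*(318 + 299) = (70/(-10 + 0) + 180/7)*(318 + 299) = (70/(-10) + 180*(1/7))*617 = (70*(-1/10) + 180/7)*617 = (-7 + 180/7)*617 = (131/7)*617 = 80827/7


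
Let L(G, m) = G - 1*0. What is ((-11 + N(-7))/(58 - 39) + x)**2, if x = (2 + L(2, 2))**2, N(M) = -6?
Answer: 82369/361 ≈ 228.17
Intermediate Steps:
L(G, m) = G (L(G, m) = G + 0 = G)
x = 16 (x = (2 + 2)**2 = 4**2 = 16)
((-11 + N(-7))/(58 - 39) + x)**2 = ((-11 - 6)/(58 - 39) + 16)**2 = (-17/19 + 16)**2 = (287/19)**2 = 82369/361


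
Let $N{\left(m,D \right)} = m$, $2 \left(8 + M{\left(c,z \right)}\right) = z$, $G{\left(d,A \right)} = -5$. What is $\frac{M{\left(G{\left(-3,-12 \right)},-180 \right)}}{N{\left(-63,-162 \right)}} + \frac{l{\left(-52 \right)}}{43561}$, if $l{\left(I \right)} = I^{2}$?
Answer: $\frac{634190}{392049} \approx 1.6176$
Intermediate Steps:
$M{\left(c,z \right)} = -8 + \frac{z}{2}$
$\frac{M{\left(G{\left(-3,-12 \right)},-180 \right)}}{N{\left(-63,-162 \right)}} + \frac{l{\left(-52 \right)}}{43561} = \frac{-8 + \frac{1}{2} \left(-180\right)}{-63} + \frac{\left(-52\right)^{2}}{43561} = \left(-8 - 90\right) \left(- \frac{1}{63}\right) + 2704 \cdot \frac{1}{43561} = \left(-98\right) \left(- \frac{1}{63}\right) + \frac{2704}{43561} = \frac{14}{9} + \frac{2704}{43561} = \frac{634190}{392049}$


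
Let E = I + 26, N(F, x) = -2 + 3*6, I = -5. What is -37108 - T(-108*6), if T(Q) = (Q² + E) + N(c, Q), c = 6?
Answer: -457049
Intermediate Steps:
N(F, x) = 16 (N(F, x) = -2 + 18 = 16)
E = 21 (E = -5 + 26 = 21)
T(Q) = 37 + Q² (T(Q) = (Q² + 21) + 16 = (21 + Q²) + 16 = 37 + Q²)
-37108 - T(-108*6) = -37108 - (37 + (-108*6)²) = -37108 - (37 + (-648)²) = -37108 - (37 + 419904) = -37108 - 1*419941 = -37108 - 419941 = -457049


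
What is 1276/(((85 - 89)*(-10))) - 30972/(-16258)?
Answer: 2748011/81290 ≈ 33.805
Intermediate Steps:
1276/(((85 - 89)*(-10))) - 30972/(-16258) = 1276/((-4*(-10))) - 30972*(-1/16258) = 1276/40 + 15486/8129 = 1276*(1/40) + 15486/8129 = 319/10 + 15486/8129 = 2748011/81290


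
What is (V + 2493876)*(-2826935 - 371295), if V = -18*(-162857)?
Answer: -17351363615460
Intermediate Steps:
V = 2931426
(V + 2493876)*(-2826935 - 371295) = (2931426 + 2493876)*(-2826935 - 371295) = 5425302*(-3198230) = -17351363615460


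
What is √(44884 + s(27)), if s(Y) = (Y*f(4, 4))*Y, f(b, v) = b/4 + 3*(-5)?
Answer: √34678 ≈ 186.22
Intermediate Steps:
f(b, v) = -15 + b/4 (f(b, v) = b*(¼) - 15 = b/4 - 15 = -15 + b/4)
s(Y) = -14*Y² (s(Y) = (Y*(-15 + (¼)*4))*Y = (Y*(-15 + 1))*Y = (Y*(-14))*Y = (-14*Y)*Y = -14*Y²)
√(44884 + s(27)) = √(44884 - 14*27²) = √(44884 - 14*729) = √(44884 - 10206) = √34678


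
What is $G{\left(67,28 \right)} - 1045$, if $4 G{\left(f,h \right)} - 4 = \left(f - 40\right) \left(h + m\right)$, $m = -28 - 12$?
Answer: $-1125$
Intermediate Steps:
$m = -40$ ($m = -28 - 12 = -40$)
$G{\left(f,h \right)} = 1 + \frac{\left(-40 + f\right) \left(-40 + h\right)}{4}$ ($G{\left(f,h \right)} = 1 + \frac{\left(f - 40\right) \left(h - 40\right)}{4} = 1 + \frac{\left(-40 + f\right) \left(-40 + h\right)}{4}$)
$G{\left(67,28 \right)} - 1045 = \left(401 - 670 - 280 + \frac{1}{4} \cdot 67 \cdot 28\right) - 1045 = \left(401 - 670 - 280 + 469\right) - 1045 = -80 - 1045 = -1125$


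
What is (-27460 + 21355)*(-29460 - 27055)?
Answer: 345024075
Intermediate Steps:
(-27460 + 21355)*(-29460 - 27055) = -6105*(-56515) = 345024075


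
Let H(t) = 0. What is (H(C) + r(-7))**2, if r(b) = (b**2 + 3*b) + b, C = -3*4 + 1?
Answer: 441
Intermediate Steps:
C = -11 (C = -12 + 1 = -11)
r(b) = b**2 + 4*b
(H(C) + r(-7))**2 = (0 - 7*(4 - 7))**2 = (0 - 7*(-3))**2 = (0 + 21)**2 = 21**2 = 441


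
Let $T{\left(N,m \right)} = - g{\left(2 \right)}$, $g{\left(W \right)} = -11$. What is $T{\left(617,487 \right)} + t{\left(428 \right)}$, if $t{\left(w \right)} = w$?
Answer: $439$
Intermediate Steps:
$T{\left(N,m \right)} = 11$ ($T{\left(N,m \right)} = \left(-1\right) \left(-11\right) = 11$)
$T{\left(617,487 \right)} + t{\left(428 \right)} = 11 + 428 = 439$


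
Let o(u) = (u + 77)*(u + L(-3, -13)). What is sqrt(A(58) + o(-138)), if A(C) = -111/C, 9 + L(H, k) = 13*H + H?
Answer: sqrt(38777118)/58 ≈ 107.36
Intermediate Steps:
L(H, k) = -9 + 14*H (L(H, k) = -9 + (13*H + H) = -9 + 14*H)
o(u) = (-51 + u)*(77 + u) (o(u) = (u + 77)*(u + (-9 + 14*(-3))) = (77 + u)*(u + (-9 - 42)) = (77 + u)*(u - 51) = (77 + u)*(-51 + u) = (-51 + u)*(77 + u))
sqrt(A(58) + o(-138)) = sqrt(-111/58 + (-3927 + (-138)**2 + 26*(-138))) = sqrt(-111*1/58 + (-3927 + 19044 - 3588)) = sqrt(-111/58 + 11529) = sqrt(668571/58) = sqrt(38777118)/58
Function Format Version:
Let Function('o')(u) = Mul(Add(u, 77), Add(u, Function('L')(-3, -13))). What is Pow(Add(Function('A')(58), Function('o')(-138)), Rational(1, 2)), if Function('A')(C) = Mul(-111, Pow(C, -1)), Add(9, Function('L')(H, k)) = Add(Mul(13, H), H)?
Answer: Mul(Rational(1, 58), Pow(38777118, Rational(1, 2))) ≈ 107.36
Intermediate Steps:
Function('L')(H, k) = Add(-9, Mul(14, H)) (Function('L')(H, k) = Add(-9, Add(Mul(13, H), H)) = Add(-9, Mul(14, H)))
Function('o')(u) = Mul(Add(-51, u), Add(77, u)) (Function('o')(u) = Mul(Add(u, 77), Add(u, Add(-9, Mul(14, -3)))) = Mul(Add(77, u), Add(u, Add(-9, -42))) = Mul(Add(77, u), Add(u, -51)) = Mul(Add(77, u), Add(-51, u)) = Mul(Add(-51, u), Add(77, u)))
Pow(Add(Function('A')(58), Function('o')(-138)), Rational(1, 2)) = Pow(Add(Mul(-111, Pow(58, -1)), Add(-3927, Pow(-138, 2), Mul(26, -138))), Rational(1, 2)) = Pow(Add(Mul(-111, Rational(1, 58)), Add(-3927, 19044, -3588)), Rational(1, 2)) = Pow(Add(Rational(-111, 58), 11529), Rational(1, 2)) = Pow(Rational(668571, 58), Rational(1, 2)) = Mul(Rational(1, 58), Pow(38777118, Rational(1, 2)))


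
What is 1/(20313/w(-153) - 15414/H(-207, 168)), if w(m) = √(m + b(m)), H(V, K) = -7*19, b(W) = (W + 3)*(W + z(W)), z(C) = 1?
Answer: -105278354/4349358069 + 814777*√22647/4349358069 ≈ 0.0039861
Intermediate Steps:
b(W) = (1 + W)*(3 + W) (b(W) = (W + 3)*(W + 1) = (3 + W)*(1 + W) = (1 + W)*(3 + W))
H(V, K) = -133
w(m) = √(3 + m² + 5*m) (w(m) = √(m + (3 + m² + 4*m)) = √(3 + m² + 5*m))
1/(20313/w(-153) - 15414/H(-207, 168)) = 1/(20313/(√(3 + (-153)² + 5*(-153))) - 15414/(-133)) = 1/(20313/(√(3 + 23409 - 765)) - 15414*(-1/133)) = 1/(20313/(√22647) + 2202/19) = 1/(20313*(√22647/22647) + 2202/19) = 1/(6771*√22647/7549 + 2202/19) = 1/(2202/19 + 6771*√22647/7549)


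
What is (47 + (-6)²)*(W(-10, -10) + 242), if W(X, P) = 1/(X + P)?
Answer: 401637/20 ≈ 20082.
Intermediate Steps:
W(X, P) = 1/(P + X)
(47 + (-6)²)*(W(-10, -10) + 242) = (47 + (-6)²)*(1/(-10 - 10) + 242) = (47 + 36)*(1/(-20) + 242) = 83*(-1/20 + 242) = 83*(4839/20) = 401637/20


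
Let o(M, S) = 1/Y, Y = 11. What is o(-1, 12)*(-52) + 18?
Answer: 146/11 ≈ 13.273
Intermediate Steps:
o(M, S) = 1/11
o(-1, 12)*(-52) + 18 = (1/11)*(-52) + 18 = -52/11 + 18 = 146/11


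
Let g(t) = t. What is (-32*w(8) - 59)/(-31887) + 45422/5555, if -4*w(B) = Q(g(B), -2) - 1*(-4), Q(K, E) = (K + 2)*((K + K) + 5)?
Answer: 479729633/59044095 ≈ 8.1249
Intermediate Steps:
Q(K, E) = (2 + K)*(5 + 2*K) (Q(K, E) = (2 + K)*(2*K + 5) = (2 + K)*(5 + 2*K))
w(B) = -7/2 - 9*B/4 - B**2/2 (w(B) = -((10 + 2*B**2 + 9*B) - 1*(-4))/4 = -((10 + 2*B**2 + 9*B) + 4)/4 = -(14 + 2*B**2 + 9*B)/4 = -7/2 - 9*B/4 - B**2/2)
(-32*w(8) - 59)/(-31887) + 45422/5555 = (-32*(-7/2 - 9/4*8 - 1/2*8**2) - 59)/(-31887) + 45422/5555 = (-32*(-7/2 - 18 - 1/2*64) - 59)*(-1/31887) + 45422*(1/5555) = (-32*(-7/2 - 18 - 32) - 59)*(-1/31887) + 45422/5555 = (-32*(-107/2) - 59)*(-1/31887) + 45422/5555 = (1712 - 59)*(-1/31887) + 45422/5555 = 1653*(-1/31887) + 45422/5555 = -551/10629 + 45422/5555 = 479729633/59044095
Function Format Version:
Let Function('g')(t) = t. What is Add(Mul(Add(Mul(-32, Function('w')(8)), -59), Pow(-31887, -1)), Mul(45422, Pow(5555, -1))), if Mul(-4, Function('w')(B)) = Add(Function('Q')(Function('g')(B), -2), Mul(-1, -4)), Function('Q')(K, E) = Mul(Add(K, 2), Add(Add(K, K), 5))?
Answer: Rational(479729633, 59044095) ≈ 8.1249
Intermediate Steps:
Function('Q')(K, E) = Mul(Add(2, K), Add(5, Mul(2, K))) (Function('Q')(K, E) = Mul(Add(2, K), Add(Mul(2, K), 5)) = Mul(Add(2, K), Add(5, Mul(2, K))))
Function('w')(B) = Add(Rational(-7, 2), Mul(Rational(-9, 4), B), Mul(Rational(-1, 2), Pow(B, 2))) (Function('w')(B) = Mul(Rational(-1, 4), Add(Add(10, Mul(2, Pow(B, 2)), Mul(9, B)), Mul(-1, -4))) = Mul(Rational(-1, 4), Add(Add(10, Mul(2, Pow(B, 2)), Mul(9, B)), 4)) = Mul(Rational(-1, 4), Add(14, Mul(2, Pow(B, 2)), Mul(9, B))) = Add(Rational(-7, 2), Mul(Rational(-9, 4), B), Mul(Rational(-1, 2), Pow(B, 2))))
Add(Mul(Add(Mul(-32, Function('w')(8)), -59), Pow(-31887, -1)), Mul(45422, Pow(5555, -1))) = Add(Mul(Add(Mul(-32, Add(Rational(-7, 2), Mul(Rational(-9, 4), 8), Mul(Rational(-1, 2), Pow(8, 2)))), -59), Pow(-31887, -1)), Mul(45422, Pow(5555, -1))) = Add(Mul(Add(Mul(-32, Add(Rational(-7, 2), -18, Mul(Rational(-1, 2), 64))), -59), Rational(-1, 31887)), Mul(45422, Rational(1, 5555))) = Add(Mul(Add(Mul(-32, Add(Rational(-7, 2), -18, -32)), -59), Rational(-1, 31887)), Rational(45422, 5555)) = Add(Mul(Add(Mul(-32, Rational(-107, 2)), -59), Rational(-1, 31887)), Rational(45422, 5555)) = Add(Mul(Add(1712, -59), Rational(-1, 31887)), Rational(45422, 5555)) = Add(Mul(1653, Rational(-1, 31887)), Rational(45422, 5555)) = Add(Rational(-551, 10629), Rational(45422, 5555)) = Rational(479729633, 59044095)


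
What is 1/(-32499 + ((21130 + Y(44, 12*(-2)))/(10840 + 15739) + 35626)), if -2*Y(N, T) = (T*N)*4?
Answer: 26579/83135775 ≈ 0.00031971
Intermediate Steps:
Y(N, T) = -2*N*T (Y(N, T) = -T*N*4/2 = -N*T*4/2 = -2*N*T)
1/(-32499 + ((21130 + Y(44, 12*(-2)))/(10840 + 15739) + 35626)) = 1/(-32499 + ((21130 - 2*44*12*(-2))/(10840 + 15739) + 35626)) = 1/(-32499 + ((21130 - 2*44*(-24))/26579 + 35626)) = 1/(-32499 + ((21130 + 2112)*(1/26579) + 35626)) = 1/(-32499 + (23242*(1/26579) + 35626)) = 1/(-32499 + (23242/26579 + 35626)) = 1/(-32499 + 946926696/26579) = 1/(83135775/26579) = 26579/83135775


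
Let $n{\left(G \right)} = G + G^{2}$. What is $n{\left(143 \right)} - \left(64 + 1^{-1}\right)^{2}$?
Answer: $16367$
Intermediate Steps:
$n{\left(143 \right)} - \left(64 + 1^{-1}\right)^{2} = 143 \left(1 + 143\right) - \left(64 + 1^{-1}\right)^{2} = 143 \cdot 144 - \left(64 + 1\right)^{2} = 20592 - 65^{2} = 20592 - 4225 = 16367$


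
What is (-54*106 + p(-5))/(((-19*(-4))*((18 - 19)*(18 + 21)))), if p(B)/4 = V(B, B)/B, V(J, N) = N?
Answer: 110/57 ≈ 1.9298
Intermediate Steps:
p(B) = 4 (p(B) = 4*(B/B) = 4*1 = 4)
(-54*106 + p(-5))/(((-19*(-4))*((18 - 19)*(18 + 21)))) = (-54*106 + 4)/(((-19*(-4))*((18 - 19)*(18 + 21)))) = (-5724 + 4)/((76*(-1*39))) = -5720/(76*(-39)) = -5720/(-2964) = -5720*(-1/2964) = 110/57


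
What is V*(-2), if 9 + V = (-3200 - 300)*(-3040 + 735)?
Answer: -16134982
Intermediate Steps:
V = 8067491 (V = -9 + (-3200 - 300)*(-3040 + 735) = -9 - 3500*(-2305) = -9 + 8067500 = 8067491)
V*(-2) = 8067491*(-2) = -16134982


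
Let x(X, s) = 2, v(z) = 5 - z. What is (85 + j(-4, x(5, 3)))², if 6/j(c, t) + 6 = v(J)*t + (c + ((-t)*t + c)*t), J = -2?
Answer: 28561/4 ≈ 7140.3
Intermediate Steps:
j(c, t) = 6/(-6 + c + 7*t + t*(c - t²)) (j(c, t) = 6/(-6 + ((5 - 1*(-2))*t + (c + ((-t)*t + c)*t))) = 6/(-6 + ((5 + 2)*t + (c + (-t² + c)*t))) = 6/(-6 + (7*t + (c + (c - t²)*t))) = 6/(-6 + (7*t + (c + t*(c - t²)))) = 6/(-6 + (c + 7*t + t*(c - t²))) = 6/(-6 + c + 7*t + t*(c - t²)))
(85 + j(-4, x(5, 3)))² = (85 + 6/(-6 - 4 - 1*2³ + 7*2 - 4*2))² = (85 + 6/(-6 - 4 - 1*8 + 14 - 8))² = (85 + 6/(-6 - 4 - 8 + 14 - 8))² = (85 + 6/(-12))² = (85 + 6*(-1/12))² = (85 - ½)² = (169/2)² = 28561/4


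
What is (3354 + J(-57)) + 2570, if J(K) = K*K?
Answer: 9173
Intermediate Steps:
J(K) = K²
(3354 + J(-57)) + 2570 = (3354 + (-57)²) + 2570 = (3354 + 3249) + 2570 = 6603 + 2570 = 9173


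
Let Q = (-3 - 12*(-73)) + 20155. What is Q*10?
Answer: 210280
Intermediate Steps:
Q = 21028 (Q = (-3 + 876) + 20155 = 873 + 20155 = 21028)
Q*10 = 21028*10 = 210280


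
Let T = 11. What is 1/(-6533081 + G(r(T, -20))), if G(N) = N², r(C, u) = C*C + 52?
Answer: -1/6503152 ≈ -1.5377e-7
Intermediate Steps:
r(C, u) = 52 + C² (r(C, u) = C² + 52 = 52 + C²)
1/(-6533081 + G(r(T, -20))) = 1/(-6533081 + (52 + 11²)²) = 1/(-6533081 + (52 + 121)²) = 1/(-6533081 + 173²) = 1/(-6533081 + 29929) = 1/(-6503152) = -1/6503152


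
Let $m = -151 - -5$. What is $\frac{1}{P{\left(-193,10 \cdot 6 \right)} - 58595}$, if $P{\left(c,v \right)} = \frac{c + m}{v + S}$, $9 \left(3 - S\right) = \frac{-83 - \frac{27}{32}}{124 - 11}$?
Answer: $- \frac{2052955}{120303930641} \approx -1.7065 \cdot 10^{-5}$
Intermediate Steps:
$m = -146$ ($m = -151 + 5 = -146$)
$S = \frac{100315}{32544}$ ($S = 3 - \frac{\left(-83 - \frac{27}{32}\right) \frac{1}{124 - 11}}{9} = 3 - \frac{\left(-83 - \frac{27}{32}\right) \frac{1}{113}}{9} = 3 - \frac{\left(- \frac{2683}{32}\right) \frac{1}{113}}{9} = 3 - - \frac{2683}{32544} = 3 + \frac{2683}{32544} = \frac{100315}{32544} \approx 3.0824$)
$P{\left(c,v \right)} = \frac{-146 + c}{\frac{100315}{32544} + v}$ ($P{\left(c,v \right)} = \frac{c - 146}{v + \frac{100315}{32544}} = \frac{-146 + c}{\frac{100315}{32544} + v}$)
$\frac{1}{P{\left(-193,10 \cdot 6 \right)} - 58595} = \frac{1}{\frac{32544 \left(-146 - 193\right)}{100315 + 32544 \cdot 10 \cdot 6} - 58595} = \frac{1}{32544 \frac{1}{100315 + 32544 \cdot 60} \left(-339\right) - 58595} = \frac{1}{32544 \frac{1}{100315 + 1952640} \left(-339\right) - 58595} = \frac{1}{32544 \cdot \frac{1}{2052955} \left(-339\right) - 58595} = \frac{1}{- \frac{11032416}{2052955} - 58595} = \frac{1}{- \frac{120303930641}{2052955}} = - \frac{2052955}{120303930641}$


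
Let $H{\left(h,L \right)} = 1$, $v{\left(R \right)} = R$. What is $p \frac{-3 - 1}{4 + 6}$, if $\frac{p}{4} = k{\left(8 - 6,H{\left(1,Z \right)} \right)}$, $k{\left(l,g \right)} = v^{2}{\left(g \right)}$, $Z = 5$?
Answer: $- \frac{8}{5} \approx -1.6$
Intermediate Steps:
$k{\left(l,g \right)} = g^{2}$
$p = 4$ ($p = 4 \cdot 1^{2} = 4 \cdot 1 = 4$)
$p \frac{-3 - 1}{4 + 6} = 4 \frac{-3 - 1}{4 + 6} = 4 \left(- \frac{4}{10}\right) = 4 \left(\left(-4\right) \frac{1}{10}\right) = 4 \left(- \frac{2}{5}\right) = - \frac{8}{5}$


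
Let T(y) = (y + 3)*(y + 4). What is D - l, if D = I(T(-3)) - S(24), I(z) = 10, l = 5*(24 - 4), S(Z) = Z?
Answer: -114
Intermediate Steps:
T(y) = (3 + y)*(4 + y)
l = 100 (l = 5*20 = 100)
D = -14 (D = 10 - 1*24 = 10 - 24 = -14)
D - l = -14 - 1*100 = -14 - 100 = -114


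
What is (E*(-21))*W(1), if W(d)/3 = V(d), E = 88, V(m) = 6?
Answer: -33264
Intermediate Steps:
W(d) = 18 (W(d) = 3*6 = 18)
(E*(-21))*W(1) = (88*(-21))*18 = -1848*18 = -33264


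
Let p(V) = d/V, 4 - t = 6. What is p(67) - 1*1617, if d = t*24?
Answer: -108387/67 ≈ -1617.7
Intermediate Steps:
t = -2 (t = 4 - 1*6 = 4 - 6 = -2)
d = -48 (d = -2*24 = -48)
p(V) = -48/V
p(67) - 1*1617 = -48/67 - 1*1617 = -48*1/67 - 1617 = -48/67 - 1617 = -108387/67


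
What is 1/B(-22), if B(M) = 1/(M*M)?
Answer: 484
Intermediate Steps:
B(M) = M**(-2)
1/B(-22) = 1/((-22)**(-2)) = 1/(1/484) = 484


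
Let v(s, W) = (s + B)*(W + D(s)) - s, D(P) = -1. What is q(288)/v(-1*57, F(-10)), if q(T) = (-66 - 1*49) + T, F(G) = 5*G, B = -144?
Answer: 173/10308 ≈ 0.016783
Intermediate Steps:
v(s, W) = -s + (-1 + W)*(-144 + s) (v(s, W) = (s - 144)*(W - 1) - s = (-144 + s)*(-1 + W) - s = (-1 + W)*(-144 + s) - s = -s + (-1 + W)*(-144 + s))
q(T) = -115 + T (q(T) = (-66 - 49) + T = -115 + T)
q(288)/v(-1*57, F(-10)) = (-115 + 288)/(144 - 720*(-10) - (-2)*57 + (5*(-10))*(-1*57)) = 173/(144 - 144*(-50) - 2*(-57) - 50*(-57)) = 173/(144 + 7200 + 114 + 2850) = 173/10308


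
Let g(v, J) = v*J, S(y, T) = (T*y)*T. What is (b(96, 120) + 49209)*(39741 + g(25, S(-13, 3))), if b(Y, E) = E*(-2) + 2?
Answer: 1802916336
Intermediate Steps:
b(Y, E) = 2 - 2*E (b(Y, E) = -2*E + 2 = 2 - 2*E)
S(y, T) = y*T**2
g(v, J) = J*v
(b(96, 120) + 49209)*(39741 + g(25, S(-13, 3))) = ((2 - 2*120) + 49209)*(39741 - 13*3**2*25) = ((2 - 240) + 49209)*(39741 - 13*9*25) = (-238 + 49209)*(39741 - 117*25) = 48971*(39741 - 2925) = 48971*36816 = 1802916336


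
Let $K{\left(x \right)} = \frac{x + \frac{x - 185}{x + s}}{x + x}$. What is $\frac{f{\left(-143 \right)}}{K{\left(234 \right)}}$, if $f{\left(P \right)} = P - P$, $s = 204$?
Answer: $0$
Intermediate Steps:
$K{\left(x \right)} = \frac{x + \frac{-185 + x}{204 + x}}{2 x}$ ($K{\left(x \right)} = \frac{x + \frac{x - 185}{x + 204}}{x + x} = \frac{x + \frac{-185 + x}{204 + x}}{2 x}$)
$f{\left(P \right)} = 0$
$\frac{f{\left(-143 \right)}}{K{\left(234 \right)}} = \frac{0}{\frac{1}{2} \cdot \frac{1}{234} \frac{1}{204 + 234} \left(-185 + 234^{2} + 205 \cdot 234\right)} = \frac{0}{\frac{1}{2} \cdot \frac{1}{234} \cdot \frac{1}{438} \left(-185 + 54756 + 47970\right)} = \frac{0}{\frac{1}{2} \cdot \frac{1}{234} \cdot \frac{1}{438} \cdot 102541} = \frac{0}{\frac{102541}{204984}} = 0 \cdot \frac{204984}{102541} = 0$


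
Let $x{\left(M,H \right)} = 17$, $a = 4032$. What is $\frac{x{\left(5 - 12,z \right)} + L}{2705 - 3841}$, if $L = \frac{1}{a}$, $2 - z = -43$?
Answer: $- \frac{68545}{4580352} \approx -0.014965$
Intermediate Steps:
$z = 45$ ($z = 2 - -43 = 2 + 43 = 45$)
$L = \frac{1}{4032} \approx 0.00024802$
$\frac{x{\left(5 - 12,z \right)} + L}{2705 - 3841} = \frac{17 + \frac{1}{4032}}{2705 - 3841} = \frac{68545}{4032 \left(-1136\right)} = \frac{68545}{4032} \left(- \frac{1}{1136}\right) = - \frac{68545}{4580352}$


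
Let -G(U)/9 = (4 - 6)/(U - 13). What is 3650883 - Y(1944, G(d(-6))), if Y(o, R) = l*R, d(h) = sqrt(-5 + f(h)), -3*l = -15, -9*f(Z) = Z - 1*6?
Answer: 945580452/259 + 45*I*sqrt(33)/259 ≈ 3.6509e+6 + 0.99809*I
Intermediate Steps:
f(Z) = 2/3 - Z/9 (f(Z) = -(Z - 1*6)/9 = -(Z - 6)/9 = -(-6 + Z)/9 = 2/3 - Z/9)
l = 5 (l = -1/3*(-15) = 5)
d(h) = sqrt(-13/3 - h/9) (d(h) = sqrt(-5 + (2/3 - h/9)) = sqrt(-13/3 - h/9))
G(U) = 18/(-13 + U) (G(U) = -9*(4 - 6)/(U - 13) = -(-18)/(-13 + U) = 18/(-13 + U))
Y(o, R) = 5*R
3650883 - Y(1944, G(d(-6))) = 3650883 - 5*18/(-13 + sqrt(-39 - 1*(-6))/3) = 3650883 - 5*18/(-13 + sqrt(-39 + 6)/3) = 3650883 - 5*18/(-13 + sqrt(-33)/3) = 3650883 - 5*18/(-13 + (I*sqrt(33))/3) = 3650883 - 5*18/(-13 + I*sqrt(33)/3) = 3650883 - 90/(-13 + I*sqrt(33)/3)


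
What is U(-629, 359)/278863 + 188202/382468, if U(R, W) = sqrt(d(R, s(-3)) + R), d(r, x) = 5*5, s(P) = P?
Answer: 94101/191234 + 2*I*sqrt(151)/278863 ≈ 0.49207 + 8.8131e-5*I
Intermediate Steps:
d(r, x) = 25
U(R, W) = sqrt(25 + R)
U(-629, 359)/278863 + 188202/382468 = sqrt(25 - 629)/278863 + 188202/382468 = sqrt(-604)*(1/278863) + 188202*(1/382468) = (2*I*sqrt(151))*(1/278863) + 94101/191234 = 2*I*sqrt(151)/278863 + 94101/191234 = 94101/191234 + 2*I*sqrt(151)/278863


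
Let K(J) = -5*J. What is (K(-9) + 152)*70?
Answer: 13790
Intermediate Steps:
(K(-9) + 152)*70 = (-5*(-9) + 152)*70 = (45 + 152)*70 = 197*70 = 13790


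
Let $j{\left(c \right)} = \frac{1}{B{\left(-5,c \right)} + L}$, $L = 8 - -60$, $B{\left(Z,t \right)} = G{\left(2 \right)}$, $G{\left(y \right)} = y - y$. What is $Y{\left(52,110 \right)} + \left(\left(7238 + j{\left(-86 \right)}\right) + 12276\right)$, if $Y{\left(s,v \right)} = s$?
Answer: $\frac{1330489}{68} \approx 19566.0$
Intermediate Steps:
$G{\left(y \right)} = 0$
$B{\left(Z,t \right)} = 0$
$L = 68$ ($L = 8 + 60 = 68$)
$j{\left(c \right)} = \frac{1}{68}$ ($j{\left(c \right)} = \frac{1}{0 + 68} = \frac{1}{68}$)
$Y{\left(52,110 \right)} + \left(\left(7238 + j{\left(-86 \right)}\right) + 12276\right) = 52 + \left(\left(7238 + \frac{1}{68}\right) + 12276\right) = 52 + \left(\frac{492185}{68} + 12276\right) = 52 + \frac{1326953}{68} = \frac{1330489}{68}$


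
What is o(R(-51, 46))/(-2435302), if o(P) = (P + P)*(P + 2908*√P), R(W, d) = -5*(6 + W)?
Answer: -9865125/1217651 ≈ -8.1018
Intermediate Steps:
R(W, d) = -30 - 5*W
o(P) = 2*P*(P + 2908*√P) (o(P) = (2*P)*(P + 2908*√P) = 2*P*(P + 2908*√P))
o(R(-51, 46))/(-2435302) = (2*(-30 - 5*(-51))² + 5816*(-30 - 5*(-51))^(3/2))/(-2435302) = (2*(-30 + 255)² + 5816*(-30 + 255)^(3/2))*(-1/2435302) = (2*225² + 5816*225^(3/2))*(-1/2435302) = (2*50625 + 5816*3375)*(-1/2435302) = (101250 + 19629000)*(-1/2435302) = 19730250*(-1/2435302) = -9865125/1217651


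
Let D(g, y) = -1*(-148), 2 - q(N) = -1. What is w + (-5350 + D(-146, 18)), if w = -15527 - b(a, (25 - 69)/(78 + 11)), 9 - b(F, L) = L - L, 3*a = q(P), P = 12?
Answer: -20738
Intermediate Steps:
q(N) = 3 (q(N) = 2 - 1*(-1) = 2 + 1 = 3)
a = 1 (a = (⅓)*3 = 1)
D(g, y) = 148
b(F, L) = 9 (b(F, L) = 9 - (L - L) = 9 - 1*0 = 9 + 0 = 9)
w = -15536 (w = -15527 - 1*9 = -15527 - 9 = -15536)
w + (-5350 + D(-146, 18)) = -15536 + (-5350 + 148) = -15536 - 5202 = -20738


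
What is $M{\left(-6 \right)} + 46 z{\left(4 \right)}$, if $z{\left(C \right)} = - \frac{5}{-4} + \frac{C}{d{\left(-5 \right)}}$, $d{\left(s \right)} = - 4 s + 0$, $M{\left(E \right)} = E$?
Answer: $\frac{607}{10} \approx 60.7$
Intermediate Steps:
$d{\left(s \right)} = - 4 s$
$z{\left(C \right)} = \frac{5}{4} + \frac{C}{20}$ ($z{\left(C \right)} = - \frac{5}{-4} + \frac{C}{\left(-4\right) \left(-5\right)} = \left(-5\right) \left(- \frac{1}{4}\right) + \frac{C}{20} = \frac{5}{4} + C \frac{1}{20} = \frac{5}{4} + \frac{C}{20}$)
$M{\left(-6 \right)} + 46 z{\left(4 \right)} = -6 + 46 \left(\frac{5}{4} + \frac{1}{20} \cdot 4\right) = -6 + 46 \left(\frac{5}{4} + \frac{1}{5}\right) = -6 + 46 \cdot \frac{29}{20} = -6 + \frac{667}{10} = \frac{607}{10}$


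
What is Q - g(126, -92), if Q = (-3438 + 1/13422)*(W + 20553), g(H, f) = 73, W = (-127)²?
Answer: -846342908638/6711 ≈ -1.2611e+8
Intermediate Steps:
W = 16129
Q = -846342418735/6711 (Q = (-3438 + 1/13422)*(16129 + 20553) = (-3438 + 1/13422)*36682 = -46144835/13422*36682 = -846342418735/6711 ≈ -1.2611e+8)
Q - g(126, -92) = -846342418735/6711 - 1*73 = -846342418735/6711 - 73 = -846342908638/6711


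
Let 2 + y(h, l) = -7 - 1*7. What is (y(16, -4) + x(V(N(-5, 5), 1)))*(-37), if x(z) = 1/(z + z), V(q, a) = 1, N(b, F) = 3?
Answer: 1147/2 ≈ 573.50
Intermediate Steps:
x(z) = 1/(2*z)
y(h, l) = -16 (y(h, l) = -2 + (-7 - 1*7) = -2 + (-7 - 7) = -2 - 14 = -16)
(y(16, -4) + x(V(N(-5, 5), 1)))*(-37) = (-16 + (½)/1)*(-37) = (-16 + (½)*1)*(-37) = (-16 + ½)*(-37) = -31/2*(-37) = 1147/2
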